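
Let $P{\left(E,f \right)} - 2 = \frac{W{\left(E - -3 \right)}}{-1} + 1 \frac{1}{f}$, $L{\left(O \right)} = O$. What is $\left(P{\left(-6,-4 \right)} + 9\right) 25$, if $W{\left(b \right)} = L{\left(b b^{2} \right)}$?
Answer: $\frac{3775}{4} \approx 943.75$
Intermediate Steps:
$W{\left(b \right)} = b^{3}$ ($W{\left(b \right)} = b b^{2} = b^{3}$)
$P{\left(E,f \right)} = 2 + \frac{1}{f} - \left(3 + E\right)^{3}$ ($P{\left(E,f \right)} = 2 + \left(\frac{\left(E - -3\right)^{3}}{-1} + 1 \frac{1}{f}\right) = 2 + \left(\left(E + 3\right)^{3} \left(-1\right) + \frac{1}{f}\right) = 2 + \left(\left(3 + E\right)^{3} \left(-1\right) + \frac{1}{f}\right) = 2 - \left(\left(3 + E\right)^{3} - \frac{1}{f}\right) = 2 + \frac{1}{f} - \left(3 + E\right)^{3}$)
$\left(P{\left(-6,-4 \right)} + 9\right) 25 = \left(\left(2 + \frac{1}{-4} - \left(3 - 6\right)^{3}\right) + 9\right) 25 = \left(\left(2 - \frac{1}{4} - \left(-3\right)^{3}\right) + 9\right) 25 = \left(\left(2 - \frac{1}{4} - -27\right) + 9\right) 25 = \left(\left(2 - \frac{1}{4} + 27\right) + 9\right) 25 = \left(\frac{115}{4} + 9\right) 25 = \frac{151}{4} \cdot 25 = \frac{3775}{4}$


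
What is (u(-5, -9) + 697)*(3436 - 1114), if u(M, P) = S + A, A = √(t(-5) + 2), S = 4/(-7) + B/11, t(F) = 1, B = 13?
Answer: 124728552/77 + 2322*√3 ≈ 1.6239e+6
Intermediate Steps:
S = 47/77 (S = 4/(-7) + 13/11 = 4*(-⅐) + 13*(1/11) = -4/7 + 13/11 = 47/77 ≈ 0.61039)
A = √3 (A = √(1 + 2) = √3 ≈ 1.7320)
u(M, P) = 47/77 + √3
(u(-5, -9) + 697)*(3436 - 1114) = ((47/77 + √3) + 697)*(3436 - 1114) = (53716/77 + √3)*2322 = 124728552/77 + 2322*√3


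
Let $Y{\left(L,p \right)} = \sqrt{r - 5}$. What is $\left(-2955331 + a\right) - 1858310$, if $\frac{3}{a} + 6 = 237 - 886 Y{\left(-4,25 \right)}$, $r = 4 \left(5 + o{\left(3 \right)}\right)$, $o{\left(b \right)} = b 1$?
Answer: $- \frac{11307526713896}{2349059} - \frac{886 \sqrt{3}}{2349059} \approx -4.8136 \cdot 10^{6}$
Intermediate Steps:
$o{\left(b \right)} = b$
$r = 32$ ($r = 4 \left(5 + 3\right) = 4 \cdot 8 = 32$)
$Y{\left(L,p \right)} = 3 \sqrt{3}$ ($Y{\left(L,p \right)} = \sqrt{32 - 5} = \sqrt{27} = 3 \sqrt{3}$)
$a = \frac{3}{231 - 2658 \sqrt{3}}$ ($a = \frac{3}{-6 + \left(237 - 886 \cdot 3 \sqrt{3}\right)} = \frac{3}{-6 + \left(237 - 2658 \sqrt{3}\right)} = \frac{3}{231 - 2658 \sqrt{3}} \approx -0.00068606$)
$\left(-2955331 + a\right) - 1858310 = \left(-2955331 - \left(\frac{77}{2349059} + \frac{886 \sqrt{3}}{2349059}\right)\right) - 1858310 = \left(- \frac{6942246883606}{2349059} - \frac{886 \sqrt{3}}{2349059}\right) - 1858310 = - \frac{11307526713896}{2349059} - \frac{886 \sqrt{3}}{2349059}$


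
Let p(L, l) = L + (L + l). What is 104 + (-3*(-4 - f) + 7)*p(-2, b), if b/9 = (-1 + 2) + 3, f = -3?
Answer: 424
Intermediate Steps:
b = 36 (b = 9*((-1 + 2) + 3) = 9*(1 + 3) = 9*4 = 36)
p(L, l) = l + 2*L
104 + (-3*(-4 - f) + 7)*p(-2, b) = 104 + (-3*(-4 - 1*(-3)) + 7)*(36 + 2*(-2)) = 104 + (-3*(-4 + 3) + 7)*(36 - 4) = 104 + (-3*(-1) + 7)*32 = 104 + (3 + 7)*32 = 104 + 10*32 = 104 + 320 = 424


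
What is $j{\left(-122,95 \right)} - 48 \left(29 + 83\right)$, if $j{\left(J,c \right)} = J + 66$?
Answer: $-5432$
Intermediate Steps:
$j{\left(J,c \right)} = 66 + J$
$j{\left(-122,95 \right)} - 48 \left(29 + 83\right) = \left(66 - 122\right) - 48 \left(29 + 83\right) = -56 - 5376 = -5432$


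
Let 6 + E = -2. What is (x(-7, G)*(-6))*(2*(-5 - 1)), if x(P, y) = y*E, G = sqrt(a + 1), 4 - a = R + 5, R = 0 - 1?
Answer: -576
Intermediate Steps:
R = -1
E = -8 (E = -6 - 2 = -8)
a = 0 (a = 4 - (-1 + 5) = 4 - 1*4 = 4 - 4 = 0)
G = 1 (G = sqrt(0 + 1) = sqrt(1) = 1)
x(P, y) = -8*y (x(P, y) = y*(-8) = -8*y)
(x(-7, G)*(-6))*(2*(-5 - 1)) = (-8*1*(-6))*(2*(-5 - 1)) = (-8*(-6))*(2*(-6)) = 48*(-12) = -576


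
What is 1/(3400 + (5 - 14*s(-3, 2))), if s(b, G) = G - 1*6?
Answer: 1/3461 ≈ 0.00028893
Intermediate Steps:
s(b, G) = -6 + G (s(b, G) = G - 6 = -6 + G)
1/(3400 + (5 - 14*s(-3, 2))) = 1/(3400 + (5 - 14*(-6 + 2))) = 1/(3400 + (5 - 14*(-4))) = 1/(3400 + (5 + 56)) = 1/(3400 + 61) = 1/3461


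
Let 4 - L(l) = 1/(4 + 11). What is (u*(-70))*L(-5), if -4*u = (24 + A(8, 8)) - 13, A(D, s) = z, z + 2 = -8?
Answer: 413/6 ≈ 68.833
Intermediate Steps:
z = -10 (z = -2 - 8 = -10)
A(D, s) = -10
u = -¼ (u = -((24 - 10) - 13)/4 = -(14 - 13)/4 = -¼*1 = -¼ ≈ -0.25000)
L(l) = 59/15 (L(l) = 4 - 1/(4 + 11) = 4 - 1/15 = 59/15)
(u*(-70))*L(-5) = -¼*(-70)*(59/15) = (35/2)*(59/15) = 413/6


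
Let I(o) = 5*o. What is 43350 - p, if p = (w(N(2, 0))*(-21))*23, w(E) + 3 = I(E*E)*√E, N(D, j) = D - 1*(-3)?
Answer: 41901 + 60375*√5 ≈ 1.7690e+5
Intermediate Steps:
N(D, j) = 3 + D (N(D, j) = D + 3 = 3 + D)
w(E) = -3 + 5*E^(5/2) (w(E) = -3 + (5*(E*E))*√E = -3 + (5*E²)*√E = -3 + 5*E^(5/2))
p = 1449 - 60375*√5 (p = ((-3 + 5*(3 + 2)^(5/2))*(-21))*23 = ((-3 + 5*5^(5/2))*(-21))*23 = ((-3 + 5*(25*√5))*(-21))*23 = ((-3 + 125*√5)*(-21))*23 = (63 - 2625*√5)*23 = 1449 - 60375*√5 ≈ -1.3355e+5)
43350 - p = 43350 - (1449 - 60375*√5) = 43350 + (-1449 + 60375*√5) = 41901 + 60375*√5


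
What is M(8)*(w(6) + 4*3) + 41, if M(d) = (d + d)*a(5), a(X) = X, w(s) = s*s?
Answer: 3881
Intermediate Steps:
w(s) = s²
M(d) = 10*d (M(d) = (d + d)*5 = (2*d)*5 = 10*d)
M(8)*(w(6) + 4*3) + 41 = (10*8)*(6² + 4*3) + 41 = 80*(36 + 12) + 41 = 80*48 + 41 = 3840 + 41 = 3881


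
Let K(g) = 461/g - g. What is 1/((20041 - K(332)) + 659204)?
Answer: 332/225619103 ≈ 1.4715e-6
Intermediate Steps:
K(g) = -g + 461/g
1/((20041 - K(332)) + 659204) = 1/((20041 - (-1*332 + 461/332)) + 659204) = 1/((20041 - (-332 + 461*(1/332))) + 659204) = 1/((20041 - (-332 + 461/332)) + 659204) = 1/((20041 - 1*(-109763/332)) + 659204) = 1/((20041 + 109763/332) + 659204) = 1/(6763375/332 + 659204) = 1/(225619103/332) = 332/225619103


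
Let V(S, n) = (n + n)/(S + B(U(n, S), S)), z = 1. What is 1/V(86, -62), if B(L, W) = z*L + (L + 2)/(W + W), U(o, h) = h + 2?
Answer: -15009/10664 ≈ -1.4074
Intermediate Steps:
U(o, h) = 2 + h
B(L, W) = L + (2 + L)/(2*W) (B(L, W) = 1*L + (L + 2)/(W + W) = L + (2 + L)/((2*W)) = L + (2 + L)*(1/(2*W)) = L + (2 + L)/(2*W))
V(S, n) = 2*n/(S + (2 + S/2 + S*(2 + S))/S) (V(S, n) = (n + n)/(S + (1 + (2 + S)/2 + (2 + S)*S)/S) = (2*n)/(S + (1 + (1 + S/2) + S*(2 + S))/S) = (2*n)/(S + (2 + S/2 + S*(2 + S))/S) = 2*n/(S + (2 + S/2 + S*(2 + S))/S))
1/V(86, -62) = 1/(4*86*(-62)/(4 + 4*86² + 5*86)) = 1/(4*86*(-62)/(4 + 4*7396 + 430)) = 1/(4*86*(-62)/(4 + 29584 + 430)) = 1/(4*86*(-62)/30018) = 1/(4*86*(-62)*(1/30018)) = 1/(-10664/15009) = -15009/10664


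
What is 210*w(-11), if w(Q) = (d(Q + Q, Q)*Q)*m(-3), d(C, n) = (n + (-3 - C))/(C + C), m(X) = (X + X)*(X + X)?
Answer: 15120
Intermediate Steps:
m(X) = 4*X² (m(X) = (2*X)*(2*X) = 4*X²)
d(C, n) = (-3 + n - C)/(2*C) (d(C, n) = (-3 + n - C)/((2*C)) = (-3 + n - C)*(1/(2*C)) = (-3 + n - C)/(2*C))
w(Q) = -27 - 9*Q (w(Q) = (((-3 + Q - (Q + Q))/(2*(Q + Q)))*Q)*(4*(-3)²) = (((-3 + Q - 2*Q)/(2*((2*Q))))*Q)*(4*9) = (((1/(2*Q))*(-3 + Q - 2*Q)/2)*Q)*36 = (((1/(2*Q))*(-3 - Q)/2)*Q)*36 = (((-3 - Q)/(4*Q))*Q)*36 = (-¾ - Q/4)*36 = -27 - 9*Q)
210*w(-11) = 210*(-27 - 9*(-11)) = 210*(-27 + 99) = 210*72 = 15120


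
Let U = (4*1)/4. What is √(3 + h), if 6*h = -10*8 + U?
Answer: I*√366/6 ≈ 3.1885*I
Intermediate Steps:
U = 1 (U = 4*(¼) = 1)
h = -79/6 (h = (-10*8 + 1)/6 = (-80 + 1)/6 = (⅙)*(-79) = -79/6 ≈ -13.167)
√(3 + h) = √(3 - 79/6) = √(-61/6) = I*√366/6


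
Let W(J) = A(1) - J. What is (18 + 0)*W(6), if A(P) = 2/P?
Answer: -72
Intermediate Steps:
W(J) = 2 - J (W(J) = 2/1 - J = 2*1 - J = 2 - J)
(18 + 0)*W(6) = (18 + 0)*(2 - 1*6) = 18*(2 - 6) = 18*(-4) = -72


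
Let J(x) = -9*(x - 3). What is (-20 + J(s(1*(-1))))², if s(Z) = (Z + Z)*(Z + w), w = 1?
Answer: 49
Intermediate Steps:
s(Z) = 2*Z*(1 + Z) (s(Z) = (Z + Z)*(Z + 1) = (2*Z)*(1 + Z) = 2*Z*(1 + Z))
J(x) = 27 - 9*x (J(x) = -9*(-3 + x) = 27 - 9*x)
(-20 + J(s(1*(-1))))² = (-20 + (27 - 18*1*(-1)*(1 + 1*(-1))))² = (-20 + (27 - 18*(-1)*(1 - 1)))² = (-20 + (27 - 18*(-1)*0))² = (-20 + (27 - 9*0))² = (-20 + (27 + 0))² = (-20 + 27)² = 7² = 49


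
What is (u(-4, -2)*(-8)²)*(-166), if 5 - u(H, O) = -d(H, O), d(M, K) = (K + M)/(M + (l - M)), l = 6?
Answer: -42496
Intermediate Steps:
d(M, K) = K/6 + M/6 (d(M, K) = (K + M)/(M + (6 - M)) = (K + M)/6 = (K + M)*(⅙) = K/6 + M/6)
u(H, O) = 5 + H/6 + O/6 (u(H, O) = 5 - (-1)*(O/6 + H/6) = 5 - (-1)*(H/6 + O/6) = 5 - (-H/6 - O/6) = 5 + (H/6 + O/6) = 5 + H/6 + O/6)
(u(-4, -2)*(-8)²)*(-166) = ((5 + (⅙)*(-4) + (⅙)*(-2))*(-8)²)*(-166) = ((5 - ⅔ - ⅓)*64)*(-166) = (4*64)*(-166) = 256*(-166) = -42496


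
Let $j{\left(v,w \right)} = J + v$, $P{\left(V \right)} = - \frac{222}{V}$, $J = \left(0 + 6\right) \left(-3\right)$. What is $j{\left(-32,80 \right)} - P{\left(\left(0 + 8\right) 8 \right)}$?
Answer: $- \frac{1489}{32} \approx -46.531$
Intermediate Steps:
$J = -18$ ($J = 6 \left(-3\right) = -18$)
$j{\left(v,w \right)} = -18 + v$
$j{\left(-32,80 \right)} - P{\left(\left(0 + 8\right) 8 \right)} = \left(-18 - 32\right) - - \frac{222}{\left(0 + 8\right) 8} = -50 - - \frac{222}{8 \cdot 8} = -50 - - \frac{222}{64} = -50 - \left(-222\right) \frac{1}{64} = -50 - - \frac{111}{32} = -50 + \frac{111}{32} = - \frac{1489}{32}$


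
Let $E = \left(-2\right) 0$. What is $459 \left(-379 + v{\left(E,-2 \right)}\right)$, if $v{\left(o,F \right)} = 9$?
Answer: $-169830$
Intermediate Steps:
$E = 0$
$459 \left(-379 + v{\left(E,-2 \right)}\right) = 459 \left(-379 + 9\right) = 459 \left(-370\right) = -169830$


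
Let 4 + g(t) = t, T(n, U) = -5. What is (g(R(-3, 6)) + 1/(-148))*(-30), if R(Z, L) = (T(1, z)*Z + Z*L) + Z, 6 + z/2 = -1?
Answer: 22215/74 ≈ 300.20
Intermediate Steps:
z = -14 (z = -12 + 2*(-1) = -12 - 2 = -14)
R(Z, L) = -4*Z + L*Z (R(Z, L) = (-5*Z + Z*L) + Z = (-5*Z + L*Z) + Z = -4*Z + L*Z)
g(t) = -4 + t
(g(R(-3, 6)) + 1/(-148))*(-30) = ((-4 - 3*(-4 + 6)) + 1/(-148))*(-30) = ((-4 - 3*2) - 1/148)*(-30) = ((-4 - 6) - 1/148)*(-30) = (-10 - 1/148)*(-30) = -1481/148*(-30) = 22215/74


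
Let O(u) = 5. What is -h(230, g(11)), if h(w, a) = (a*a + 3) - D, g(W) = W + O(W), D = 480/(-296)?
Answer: -9643/37 ≈ -260.62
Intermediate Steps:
D = -60/37 (D = 480*(-1/296) = -60/37 ≈ -1.6216)
g(W) = 5 + W (g(W) = W + 5 = 5 + W)
h(w, a) = 171/37 + a² (h(w, a) = (a*a + 3) - 1*(-60/37) = (a² + 3) + 60/37 = (3 + a²) + 60/37 = 171/37 + a²)
-h(230, g(11)) = -(171/37 + (5 + 11)²) = -(171/37 + 16²) = -(171/37 + 256) = -1*9643/37 = -9643/37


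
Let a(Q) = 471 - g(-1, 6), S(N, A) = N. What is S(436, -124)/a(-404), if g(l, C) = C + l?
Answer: 218/233 ≈ 0.93562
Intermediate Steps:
a(Q) = 466 (a(Q) = 471 - (6 - 1) = 471 - 1*5 = 471 - 5 = 466)
S(436, -124)/a(-404) = 436/466 = 436*(1/466) = 218/233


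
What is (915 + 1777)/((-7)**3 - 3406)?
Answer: -2692/3749 ≈ -0.71806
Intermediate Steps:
(915 + 1777)/((-7)**3 - 3406) = 2692/(-343 - 3406) = 2692/(-3749) = 2692*(-1/3749) = -2692/3749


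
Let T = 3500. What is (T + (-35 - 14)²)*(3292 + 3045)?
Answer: 37394637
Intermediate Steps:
(T + (-35 - 14)²)*(3292 + 3045) = (3500 + (-35 - 14)²)*(3292 + 3045) = (3500 + (-49)²)*6337 = (3500 + 2401)*6337 = 5901*6337 = 37394637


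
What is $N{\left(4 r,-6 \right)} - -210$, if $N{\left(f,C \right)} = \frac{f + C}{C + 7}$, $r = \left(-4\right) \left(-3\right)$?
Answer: $252$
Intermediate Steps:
$r = 12$
$N{\left(f,C \right)} = \frac{C + f}{7 + C}$
$N{\left(4 r,-6 \right)} - -210 = \frac{-6 + 4 \cdot 12}{7 - 6} - -210 = \frac{-6 + 48}{1} + 210 = 1 \cdot 42 + 210 = 42 + 210 = 252$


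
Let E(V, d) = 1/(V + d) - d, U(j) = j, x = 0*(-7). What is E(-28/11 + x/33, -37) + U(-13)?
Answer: 10429/435 ≈ 23.975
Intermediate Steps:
x = 0
E(-28/11 + x/33, -37) + U(-13) = (1 - 1*(-37)² - 1*(-28/11 + 0/33)*(-37))/((-28/11 + 0/33) - 37) - 13 = (1 - 1*1369 - 1*(-28*1/11 + 0*(1/33))*(-37))/((-28*1/11 + 0*(1/33)) - 37) - 13 = (1 - 1369 - 1*(-28/11 + 0)*(-37))/((-28/11 + 0) - 37) - 13 = (1 - 1369 - 1*(-28/11)*(-37))/(-28/11 - 37) - 13 = (1 - 1369 - 1036/11)/(-435/11) - 13 = -11/435*(-16084/11) - 13 = 16084/435 - 13 = 10429/435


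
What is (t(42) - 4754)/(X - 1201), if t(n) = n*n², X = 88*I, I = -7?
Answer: -69334/1817 ≈ -38.159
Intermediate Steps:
X = -616 (X = 88*(-7) = -616)
t(n) = n³
(t(42) - 4754)/(X - 1201) = (42³ - 4754)/(-616 - 1201) = (74088 - 4754)/(-1817) = 69334*(-1/1817) = -69334/1817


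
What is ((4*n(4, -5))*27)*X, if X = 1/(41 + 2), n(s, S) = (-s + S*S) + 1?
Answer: 2376/43 ≈ 55.256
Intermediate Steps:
n(s, S) = 1 + S² - s (n(s, S) = (-s + S²) + 1 = (S² - s) + 1 = 1 + S² - s)
X = 1/43 ≈ 0.023256
((4*n(4, -5))*27)*X = ((4*(1 + (-5)² - 1*4))*27)*(1/43) = ((4*(1 + 25 - 4))*27)*(1/43) = ((4*22)*27)*(1/43) = (88*27)*(1/43) = 2376*(1/43) = 2376/43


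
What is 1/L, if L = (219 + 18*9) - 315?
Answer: 1/66 ≈ 0.015152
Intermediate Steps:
L = 66 (L = (219 + 162) - 315 = 381 - 315 = 66)
1/L = 1/66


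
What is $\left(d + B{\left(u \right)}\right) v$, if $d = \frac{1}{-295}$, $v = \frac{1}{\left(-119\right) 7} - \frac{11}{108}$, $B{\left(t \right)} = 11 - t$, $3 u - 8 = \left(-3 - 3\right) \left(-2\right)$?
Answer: $- \frac{8881618}{19904535} \approx -0.44621$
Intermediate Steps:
$u = \frac{20}{3}$ ($u = \frac{8}{3} + \frac{\left(-3 - 3\right) \left(-2\right)}{3} = \frac{8}{3} + \frac{\left(-6\right) \left(-2\right)}{3} = \frac{8}{3} + \frac{1}{3} \cdot 12 = \frac{8}{3} + 4 = \frac{20}{3} \approx 6.6667$)
$v = - \frac{9271}{89964}$ ($v = \left(- \frac{1}{119}\right) \frac{1}{7} - \frac{11}{108} = - \frac{1}{833} - \frac{11}{108} = - \frac{9271}{89964} \approx -0.10305$)
$d = - \frac{1}{295} \approx -0.0033898$
$\left(d + B{\left(u \right)}\right) v = \left(- \frac{1}{295} + \left(11 - \frac{20}{3}\right)\right) \left(- \frac{9271}{89964}\right) = \left(- \frac{1}{295} + \frac{13}{3}\right) \left(- \frac{9271}{89964}\right) = \frac{3832}{885} \left(- \frac{9271}{89964}\right) = - \frac{8881618}{19904535}$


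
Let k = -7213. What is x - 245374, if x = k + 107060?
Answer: -145527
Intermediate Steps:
x = 99847 (x = -7213 + 107060 = 99847)
x - 245374 = 99847 - 245374 = -145527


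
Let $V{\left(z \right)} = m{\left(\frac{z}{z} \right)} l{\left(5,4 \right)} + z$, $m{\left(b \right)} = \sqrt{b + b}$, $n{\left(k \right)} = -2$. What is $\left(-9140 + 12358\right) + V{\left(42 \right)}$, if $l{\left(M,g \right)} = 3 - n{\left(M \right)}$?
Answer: $3260 + 5 \sqrt{2} \approx 3267.1$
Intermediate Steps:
$l{\left(M,g \right)} = 5$ ($l{\left(M,g \right)} = 3 - -2 = 3 + 2 = 5$)
$m{\left(b \right)} = \sqrt{2} \sqrt{b}$ ($m{\left(b \right)} = \sqrt{2 b} = \sqrt{2} \sqrt{b}$)
$V{\left(z \right)} = z + 5 \sqrt{2}$ ($V{\left(z \right)} = \sqrt{2} \sqrt{\frac{z}{z}} 5 + z = \sqrt{2} \sqrt{1} \cdot 5 + z = \sqrt{2} \cdot 1 \cdot 5 + z = \sqrt{2} \cdot 5 + z = 5 \sqrt{2} + z = z + 5 \sqrt{2}$)
$\left(-9140 + 12358\right) + V{\left(42 \right)} = \left(-9140 + 12358\right) + \left(42 + 5 \sqrt{2}\right) = 3218 + \left(42 + 5 \sqrt{2}\right) = 3260 + 5 \sqrt{2}$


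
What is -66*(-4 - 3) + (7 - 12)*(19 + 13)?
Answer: 302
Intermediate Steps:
-66*(-4 - 3) + (7 - 12)*(19 + 13) = -66*(-7) - 5*32 = -22*(-21) - 160 = 462 - 160 = 302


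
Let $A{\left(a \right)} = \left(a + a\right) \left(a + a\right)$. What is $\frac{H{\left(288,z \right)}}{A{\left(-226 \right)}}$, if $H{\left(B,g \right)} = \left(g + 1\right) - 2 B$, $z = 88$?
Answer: $- \frac{487}{204304} \approx -0.0023837$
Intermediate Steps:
$A{\left(a \right)} = 4 a^{2}$ ($A{\left(a \right)} = 2 a 2 a = 4 a^{2}$)
$H{\left(B,g \right)} = 1 + g - 2 B$ ($H{\left(B,g \right)} = \left(1 + g\right) - 2 B = 1 + g - 2 B$)
$\frac{H{\left(288,z \right)}}{A{\left(-226 \right)}} = \frac{1 + 88 - 576}{4 \left(-226\right)^{2}} = \frac{1 + 88 - 576}{4 \cdot 51076} = - \frac{487}{204304}$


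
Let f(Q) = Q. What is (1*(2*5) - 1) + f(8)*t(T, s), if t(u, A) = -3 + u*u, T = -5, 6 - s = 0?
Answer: 185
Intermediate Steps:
s = 6 (s = 6 - 1*0 = 6 + 0 = 6)
t(u, A) = -3 + u²
(1*(2*5) - 1) + f(8)*t(T, s) = (1*(2*5) - 1) + 8*(-3 + (-5)²) = (1*10 - 1) + 8*(-3 + 25) = (10 - 1) + 8*22 = 9 + 176 = 185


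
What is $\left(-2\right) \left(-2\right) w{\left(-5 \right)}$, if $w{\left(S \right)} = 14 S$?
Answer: $-280$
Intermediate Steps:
$\left(-2\right) \left(-2\right) w{\left(-5 \right)} = \left(-2\right) \left(-2\right) 14 \left(-5\right) = 4 \left(-70\right) = -280$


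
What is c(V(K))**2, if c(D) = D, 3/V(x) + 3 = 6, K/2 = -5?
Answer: 1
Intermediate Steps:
K = -10 (K = 2*(-5) = -10)
V(x) = 1 (V(x) = 3/(-3 + 6) = 3/3 = 3*(1/3) = 1)
c(V(K))**2 = 1**2 = 1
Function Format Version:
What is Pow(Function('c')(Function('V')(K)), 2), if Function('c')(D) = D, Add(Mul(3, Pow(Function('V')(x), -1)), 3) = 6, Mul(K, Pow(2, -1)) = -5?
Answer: 1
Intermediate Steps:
K = -10 (K = Mul(2, -5) = -10)
Function('V')(x) = 1 (Function('V')(x) = Mul(3, Pow(Add(-3, 6), -1)) = Mul(3, Pow(3, -1)) = Mul(3, Rational(1, 3)) = 1)
Pow(Function('c')(Function('V')(K)), 2) = Pow(1, 2) = 1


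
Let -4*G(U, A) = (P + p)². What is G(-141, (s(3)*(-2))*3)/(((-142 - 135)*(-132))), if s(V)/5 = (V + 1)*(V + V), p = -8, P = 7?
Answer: -1/146256 ≈ -6.8373e-6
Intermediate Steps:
s(V) = 10*V*(1 + V) (s(V) = 5*((V + 1)*(V + V)) = 5*((1 + V)*(2*V)) = 5*(2*V*(1 + V)) = 10*V*(1 + V))
G(U, A) = -¼ (G(U, A) = -(7 - 8)²/4 = -¼*(-1)² = -¼*1 = -¼)
G(-141, (s(3)*(-2))*3)/(((-142 - 135)*(-132))) = -(-1/(132*(-142 - 135)))/4 = -1/(4*((-277*(-132)))) = -¼/36564 = -¼*1/36564 = -1/146256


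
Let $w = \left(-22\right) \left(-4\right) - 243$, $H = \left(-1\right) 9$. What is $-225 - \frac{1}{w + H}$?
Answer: $- \frac{36899}{164} \approx -224.99$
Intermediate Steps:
$H = -9$
$w = -155$ ($w = 88 - 243 = -155$)
$-225 - \frac{1}{w + H} = -225 - \frac{1}{-155 - 9} = -225 - \frac{1}{-164} = -225 - - \frac{1}{164} = -225 + \frac{1}{164} = - \frac{36899}{164}$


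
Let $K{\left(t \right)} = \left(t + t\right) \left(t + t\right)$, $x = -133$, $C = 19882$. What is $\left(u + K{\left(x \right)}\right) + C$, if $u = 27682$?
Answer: $118320$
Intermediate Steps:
$K{\left(t \right)} = 4 t^{2}$ ($K{\left(t \right)} = 2 t 2 t = 4 t^{2}$)
$\left(u + K{\left(x \right)}\right) + C = \left(27682 + 4 \left(-133\right)^{2}\right) + 19882 = \left(27682 + 4 \cdot 17689\right) + 19882 = \left(27682 + 70756\right) + 19882 = 98438 + 19882 = 118320$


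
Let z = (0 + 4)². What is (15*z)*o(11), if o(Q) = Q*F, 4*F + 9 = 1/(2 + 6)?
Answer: -11715/2 ≈ -5857.5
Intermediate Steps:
F = -71/32 (F = -9/4 + 1/(4*(2 + 6)) = -9/4 + (¼)/8 = -9/4 + (¼)*(⅛) = -9/4 + 1/32 = -71/32 ≈ -2.2188)
o(Q) = -71*Q/32 (o(Q) = Q*(-71/32) = -71*Q/32)
z = 16 (z = 4² = 16)
(15*z)*o(11) = (15*16)*(-71/32*11) = 240*(-781/32) = -11715/2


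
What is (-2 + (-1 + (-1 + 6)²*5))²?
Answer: 14884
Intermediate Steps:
(-2 + (-1 + (-1 + 6)²*5))² = (-2 + (-1 + 5²*5))² = (-2 + (-1 + 25*5))² = (-2 + (-1 + 125))² = (-2 + 124)² = 122² = 14884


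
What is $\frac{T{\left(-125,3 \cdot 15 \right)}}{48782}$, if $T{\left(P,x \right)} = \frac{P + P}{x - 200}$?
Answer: $\frac{25}{756121} \approx 3.3063 \cdot 10^{-5}$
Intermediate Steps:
$T{\left(P,x \right)} = \frac{2 P}{-200 + x}$ ($T{\left(P,x \right)} = \frac{2 P}{x - 200} = \frac{2 P}{-200 + x}$)
$\frac{T{\left(-125,3 \cdot 15 \right)}}{48782} = \frac{2 \left(-125\right) \frac{1}{-200 + 3 \cdot 15}}{48782} = 2 \left(-125\right) \frac{1}{-200 + 45} \cdot \frac{1}{48782} = 2 \left(-125\right) \frac{1}{-155} \cdot \frac{1}{48782} = 2 \left(-125\right) \left(- \frac{1}{155}\right) \frac{1}{48782} = \frac{50}{31} \cdot \frac{1}{48782} = \frac{25}{756121}$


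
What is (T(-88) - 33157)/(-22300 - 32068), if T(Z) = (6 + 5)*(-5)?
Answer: 8303/13592 ≈ 0.61087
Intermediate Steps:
T(Z) = -55 (T(Z) = 11*(-5) = -55)
(T(-88) - 33157)/(-22300 - 32068) = (-55 - 33157)/(-22300 - 32068) = -33212/(-54368) = -33212*(-1/54368) = 8303/13592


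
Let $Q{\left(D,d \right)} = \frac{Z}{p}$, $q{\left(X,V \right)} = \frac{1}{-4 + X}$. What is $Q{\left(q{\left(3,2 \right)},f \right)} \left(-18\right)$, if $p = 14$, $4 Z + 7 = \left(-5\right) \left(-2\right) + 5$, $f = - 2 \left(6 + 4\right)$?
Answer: $- \frac{18}{7} \approx -2.5714$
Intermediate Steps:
$f = -20$ ($f = \left(-2\right) 10 = -20$)
$Z = 2$ ($Z = - \frac{7}{4} + \frac{\left(-5\right) \left(-2\right) + 5}{4} = - \frac{7}{4} + \frac{10 + 5}{4} = - \frac{7}{4} + \frac{1}{4} \cdot 15 = - \frac{7}{4} + \frac{15}{4} = 2$)
$Q{\left(D,d \right)} = \frac{1}{7}$ ($Q{\left(D,d \right)} = \frac{2}{14} = 2 \cdot \frac{1}{14} = \frac{1}{7}$)
$Q{\left(q{\left(3,2 \right)},f \right)} \left(-18\right) = \frac{1}{7} \left(-18\right) = - \frac{18}{7}$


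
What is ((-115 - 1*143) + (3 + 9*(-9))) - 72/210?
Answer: -11772/35 ≈ -336.34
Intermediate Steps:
((-115 - 1*143) + (3 + 9*(-9))) - 72/210 = ((-115 - 143) + (3 - 81)) - 72*1/210 = (-258 - 78) - 12/35 = -336 - 12/35 = -11772/35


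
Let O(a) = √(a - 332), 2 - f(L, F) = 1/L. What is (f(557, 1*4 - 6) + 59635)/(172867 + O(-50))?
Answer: 5742262815536/16644831039547 - 33217808*I*√382/16644831039547 ≈ 0.34499 - 3.9005e-5*I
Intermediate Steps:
f(L, F) = 2 - 1/L
O(a) = √(-332 + a)
(f(557, 1*4 - 6) + 59635)/(172867 + O(-50)) = ((2 - 1/557) + 59635)/(172867 + √(-332 - 50)) = ((2 - 1*1/557) + 59635)/(172867 + √(-382)) = ((2 - 1/557) + 59635)/(172867 + I*√382) = (1113/557 + 59635)/(172867 + I*√382) = 33217808/(557*(172867 + I*√382))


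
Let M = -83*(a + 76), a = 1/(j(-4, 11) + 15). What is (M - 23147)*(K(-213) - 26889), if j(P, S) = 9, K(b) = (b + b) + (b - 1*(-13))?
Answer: 19453187545/24 ≈ 8.1055e+8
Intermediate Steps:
K(b) = 13 + 3*b (K(b) = 2*b + (b + 13) = 2*b + (13 + b) = 13 + 3*b)
a = 1/24 (a = 1/(9 + 15) = 1/24 ≈ 0.041667)
M = -151475/24 (M = -83*(1/24 + 76) = -83*1825/24 = -151475/24 ≈ -6311.5)
(M - 23147)*(K(-213) - 26889) = (-151475/24 - 23147)*((13 + 3*(-213)) - 26889) = -707003*((13 - 639) - 26889)/24 = -707003*(-626 - 26889)/24 = -707003/24*(-27515) = 19453187545/24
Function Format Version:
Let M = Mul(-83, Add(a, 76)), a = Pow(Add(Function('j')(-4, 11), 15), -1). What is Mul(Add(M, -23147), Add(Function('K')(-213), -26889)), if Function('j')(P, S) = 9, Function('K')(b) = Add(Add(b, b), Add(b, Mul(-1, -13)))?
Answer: Rational(19453187545, 24) ≈ 8.1055e+8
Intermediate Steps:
Function('K')(b) = Add(13, Mul(3, b)) (Function('K')(b) = Add(Mul(2, b), Add(b, 13)) = Add(Mul(2, b), Add(13, b)) = Add(13, Mul(3, b)))
a = Rational(1, 24) (a = Pow(Add(9, 15), -1) = Pow(24, -1) = Rational(1, 24) ≈ 0.041667)
M = Rational(-151475, 24) (M = Mul(-83, Add(Rational(1, 24), 76)) = Mul(-83, Rational(1825, 24)) = Rational(-151475, 24) ≈ -6311.5)
Mul(Add(M, -23147), Add(Function('K')(-213), -26889)) = Mul(Add(Rational(-151475, 24), -23147), Add(Add(13, Mul(3, -213)), -26889)) = Mul(Rational(-707003, 24), Add(Add(13, -639), -26889)) = Mul(Rational(-707003, 24), Add(-626, -26889)) = Mul(Rational(-707003, 24), -27515) = Rational(19453187545, 24)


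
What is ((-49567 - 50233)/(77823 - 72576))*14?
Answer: -1397200/5247 ≈ -266.29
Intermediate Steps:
((-49567 - 50233)/(77823 - 72576))*14 = -99800/5247*14 = -1397200/5247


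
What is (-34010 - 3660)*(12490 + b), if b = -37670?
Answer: 948530600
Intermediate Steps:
(-34010 - 3660)*(12490 + b) = (-34010 - 3660)*(12490 - 37670) = -37670*(-25180) = 948530600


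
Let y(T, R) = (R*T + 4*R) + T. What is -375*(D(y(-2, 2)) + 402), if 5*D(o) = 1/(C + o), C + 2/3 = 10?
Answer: -5125725/34 ≈ -1.5076e+5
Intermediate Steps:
C = 28/3 (C = -⅔ + 10 = 28/3 ≈ 9.3333)
y(T, R) = T + 4*R + R*T (y(T, R) = (4*R + R*T) + T = T + 4*R + R*T)
D(o) = 1/(5*(28/3 + o))
-375*(D(y(-2, 2)) + 402) = -375*(3/(5*(28 + 3*(-2 + 4*2 + 2*(-2)))) + 402) = -375*(3/(5*(28 + 3*(-2 + 8 - 4))) + 402) = -375*(3/(5*(28 + 3*2)) + 402) = -375*(3/(5*(28 + 6)) + 402) = -375*((⅗)/34 + 402) = -375*((⅗)*(1/34) + 402) = -375*(3/170 + 402) = -375*68343/170 = -5125725/34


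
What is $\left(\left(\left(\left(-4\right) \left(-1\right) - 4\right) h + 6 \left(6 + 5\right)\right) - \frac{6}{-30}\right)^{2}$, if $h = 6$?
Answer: $\frac{109561}{25} \approx 4382.4$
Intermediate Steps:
$\left(\left(\left(\left(-4\right) \left(-1\right) - 4\right) h + 6 \left(6 + 5\right)\right) - \frac{6}{-30}\right)^{2} = \left(\left(\left(\left(-4\right) \left(-1\right) - 4\right) 6 + 6 \left(6 + 5\right)\right) - \frac{6}{-30}\right)^{2} = \left(\left(\left(4 - 4\right) 6 + 6 \cdot 11\right) - - \frac{1}{5}\right)^{2} = \left(\left(0 \cdot 6 + 66\right) + \frac{1}{5}\right)^{2} = \left(\left(0 + 66\right) + \frac{1}{5}\right)^{2} = \left(66 + \frac{1}{5}\right)^{2} = \left(\frac{331}{5}\right)^{2} = \frac{109561}{25}$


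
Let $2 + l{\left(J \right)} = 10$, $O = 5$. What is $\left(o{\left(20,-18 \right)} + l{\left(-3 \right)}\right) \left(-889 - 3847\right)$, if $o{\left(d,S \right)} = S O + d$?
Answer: $293632$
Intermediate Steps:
$l{\left(J \right)} = 8$ ($l{\left(J \right)} = -2 + 10 = 8$)
$o{\left(d,S \right)} = d + 5 S$ ($o{\left(d,S \right)} = S 5 + d = 5 S + d = d + 5 S$)
$\left(o{\left(20,-18 \right)} + l{\left(-3 \right)}\right) \left(-889 - 3847\right) = \left(\left(20 + 5 \left(-18\right)\right) + 8\right) \left(-889 - 3847\right) = \left(\left(20 - 90\right) + 8\right) \left(-889 - 3847\right) = \left(-70 + 8\right) \left(-4736\right) = \left(-62\right) \left(-4736\right) = 293632$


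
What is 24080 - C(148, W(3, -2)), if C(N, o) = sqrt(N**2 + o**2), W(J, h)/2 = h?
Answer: 24080 - 4*sqrt(1370) ≈ 23932.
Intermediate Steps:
W(J, h) = 2*h
24080 - C(148, W(3, -2)) = 24080 - sqrt(148**2 + (2*(-2))**2) = 24080 - sqrt(21904 + (-4)**2) = 24080 - sqrt(21904 + 16) = 24080 - sqrt(21920) = 24080 - 4*sqrt(1370)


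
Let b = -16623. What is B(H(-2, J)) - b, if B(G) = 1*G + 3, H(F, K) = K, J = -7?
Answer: 16619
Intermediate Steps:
B(G) = 3 + G (B(G) = G + 3 = 3 + G)
B(H(-2, J)) - b = (3 - 7) - 1*(-16623) = -4 + 16623 = 16619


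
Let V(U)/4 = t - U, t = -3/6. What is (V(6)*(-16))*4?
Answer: 1664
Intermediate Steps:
t = -½ (t = -3*⅙ = -½ ≈ -0.50000)
V(U) = -2 - 4*U (V(U) = 4*(-½ - U) = -2 - 4*U)
(V(6)*(-16))*4 = ((-2 - 4*6)*(-16))*4 = ((-2 - 24)*(-16))*4 = -26*(-16)*4 = 416*4 = 1664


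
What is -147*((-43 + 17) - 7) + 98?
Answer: 4949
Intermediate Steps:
-147*((-43 + 17) - 7) + 98 = -147*(-26 - 7) + 98 = -147*(-33) + 98 = 4851 + 98 = 4949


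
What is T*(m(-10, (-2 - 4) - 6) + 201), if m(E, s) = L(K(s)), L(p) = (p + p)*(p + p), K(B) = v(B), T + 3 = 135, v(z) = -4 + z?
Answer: 161700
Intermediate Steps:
T = 132 (T = -3 + 135 = 132)
K(B) = -4 + B
L(p) = 4*p² (L(p) = (2*p)*(2*p) = 4*p²)
m(E, s) = 4*(-4 + s)²
T*(m(-10, (-2 - 4) - 6) + 201) = 132*(4*(-4 + ((-2 - 4) - 6))² + 201) = 132*(4*(-4 + (-6 - 6))² + 201) = 132*(4*(-4 - 12)² + 201) = 132*(4*(-16)² + 201) = 132*(4*256 + 201) = 132*(1024 + 201) = 132*1225 = 161700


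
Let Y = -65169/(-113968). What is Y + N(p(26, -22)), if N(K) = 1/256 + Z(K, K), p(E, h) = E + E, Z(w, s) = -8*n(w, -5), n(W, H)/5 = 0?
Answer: 1049827/1823488 ≈ 0.57572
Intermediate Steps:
n(W, H) = 0 (n(W, H) = 5*0 = 0)
Y = 65169/113968 (Y = -65169*(-1/113968) = 65169/113968 ≈ 0.57182)
Z(w, s) = 0 (Z(w, s) = -8*0 = 0)
p(E, h) = 2*E
N(K) = 1/256 (N(K) = 1/256 + 0 = 1/256)
Y + N(p(26, -22)) = 65169/113968 + 1/256 = 1049827/1823488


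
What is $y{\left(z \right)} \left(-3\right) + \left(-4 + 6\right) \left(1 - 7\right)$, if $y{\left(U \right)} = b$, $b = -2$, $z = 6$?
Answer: $-6$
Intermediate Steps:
$y{\left(U \right)} = -2$
$y{\left(z \right)} \left(-3\right) + \left(-4 + 6\right) \left(1 - 7\right) = \left(-2\right) \left(-3\right) + \left(-4 + 6\right) \left(1 - 7\right) = 6 + 2 \left(-6\right) = 6 - 12 = -6$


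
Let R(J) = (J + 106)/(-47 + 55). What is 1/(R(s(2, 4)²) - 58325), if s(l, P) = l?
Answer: -4/233245 ≈ -1.7149e-5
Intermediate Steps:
R(J) = 53/4 + J/8 (R(J) = (106 + J)/8 = (106 + J)*(⅛) = 53/4 + J/8)
1/(R(s(2, 4)²) - 58325) = 1/((53/4 + (⅛)*2²) - 58325) = 1/((53/4 + (⅛)*4) - 58325) = 1/((53/4 + ½) - 58325) = 1/(55/4 - 58325) = 1/(-233245/4) = -4/233245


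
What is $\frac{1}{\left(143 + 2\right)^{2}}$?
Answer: $\frac{1}{21025} \approx 4.7562 \cdot 10^{-5}$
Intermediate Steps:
$\frac{1}{\left(143 + 2\right)^{2}} = \frac{1}{145^{2}} = \frac{1}{21025}$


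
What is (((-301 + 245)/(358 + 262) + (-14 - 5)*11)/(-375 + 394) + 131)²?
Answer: 124881664996/8673025 ≈ 14399.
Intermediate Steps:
(((-301 + 245)/(358 + 262) + (-14 - 5)*11)/(-375 + 394) + 131)² = ((-56/620 - 19*11)/19 + 131)² = ((-56*1/620 - 209)*(1/19) + 131)² = ((-14/155 - 209)*(1/19) + 131)² = (-32409/155*1/19 + 131)² = (-32409/2945 + 131)² = (353386/2945)² = 124881664996/8673025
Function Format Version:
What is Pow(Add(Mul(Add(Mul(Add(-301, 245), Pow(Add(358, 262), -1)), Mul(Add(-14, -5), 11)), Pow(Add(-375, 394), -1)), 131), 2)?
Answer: Rational(124881664996, 8673025) ≈ 14399.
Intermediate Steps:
Pow(Add(Mul(Add(Mul(Add(-301, 245), Pow(Add(358, 262), -1)), Mul(Add(-14, -5), 11)), Pow(Add(-375, 394), -1)), 131), 2) = Pow(Add(Mul(Add(Mul(-56, Pow(620, -1)), Mul(-19, 11)), Pow(19, -1)), 131), 2) = Pow(Add(Mul(Add(Mul(-56, Rational(1, 620)), -209), Rational(1, 19)), 131), 2) = Pow(Add(Mul(Add(Rational(-14, 155), -209), Rational(1, 19)), 131), 2) = Pow(Add(Mul(Rational(-32409, 155), Rational(1, 19)), 131), 2) = Pow(Add(Rational(-32409, 2945), 131), 2) = Pow(Rational(353386, 2945), 2) = Rational(124881664996, 8673025)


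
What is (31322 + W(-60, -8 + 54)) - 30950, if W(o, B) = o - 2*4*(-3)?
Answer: 336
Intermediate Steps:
W(o, B) = 24 + o (W(o, B) = o - 8*(-3) = o + 24 = 24 + o)
(31322 + W(-60, -8 + 54)) - 30950 = (31322 + (24 - 60)) - 30950 = (31322 - 36) - 30950 = 31286 - 30950 = 336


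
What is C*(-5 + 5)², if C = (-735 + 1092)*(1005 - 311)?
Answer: 0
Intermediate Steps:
C = 247758 (C = 357*694 = 247758)
C*(-5 + 5)² = 247758*(-5 + 5)² = 247758*0² = 247758*0 = 0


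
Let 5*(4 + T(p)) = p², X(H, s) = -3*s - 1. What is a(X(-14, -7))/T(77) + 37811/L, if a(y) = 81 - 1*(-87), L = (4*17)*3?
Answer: 223596559/1205436 ≈ 185.49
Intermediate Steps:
X(H, s) = -1 - 3*s
T(p) = -4 + p²/5
L = 204 (L = 68*3 = 204)
a(y) = 168 (a(y) = 81 + 87 = 168)
a(X(-14, -7))/T(77) + 37811/L = 168/(-4 + (⅕)*77²) + 37811/204 = 168/(-4 + (⅕)*5929) + 37811*(1/204) = 168/(-4 + 5929/5) + 37811/204 = 168/(5909/5) + 37811/204 = 168*(5/5909) + 37811/204 = 840/5909 + 37811/204 = 223596559/1205436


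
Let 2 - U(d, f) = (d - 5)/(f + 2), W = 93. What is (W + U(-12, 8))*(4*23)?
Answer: 44482/5 ≈ 8896.4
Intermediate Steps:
U(d, f) = 2 - (-5 + d)/(2 + f) (U(d, f) = 2 - (d - 5)/(f + 2) = 2 - (-5 + d)/(2 + f))
(W + U(-12, 8))*(4*23) = (93 + (9 - 1*(-12) + 2*8)/(2 + 8))*(4*23) = (93 + (9 + 12 + 16)/10)*92 = (93 + (1/10)*37)*92 = (93 + 37/10)*92 = (967/10)*92 = 44482/5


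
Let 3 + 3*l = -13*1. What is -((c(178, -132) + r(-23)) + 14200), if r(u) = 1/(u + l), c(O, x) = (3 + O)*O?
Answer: -3945527/85 ≈ -46418.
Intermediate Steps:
l = -16/3 (l = -1 + (-13*1)/3 = -1 + (⅓)*(-13) = -1 - 13/3 = -16/3 ≈ -5.3333)
c(O, x) = O*(3 + O)
r(u) = 1/(-16/3 + u) (r(u) = 1/(u - 16/3) = 1/(-16/3 + u))
-((c(178, -132) + r(-23)) + 14200) = -((178*(3 + 178) + 3/(-16 + 3*(-23))) + 14200) = -((178*181 + 3/(-16 - 69)) + 14200) = -((32218 + 3/(-85)) + 14200) = -((32218 + 3*(-1/85)) + 14200) = -((32218 - 3/85) + 14200) = -(2738527/85 + 14200) = -1*3945527/85 = -3945527/85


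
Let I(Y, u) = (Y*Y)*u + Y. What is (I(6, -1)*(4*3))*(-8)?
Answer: 2880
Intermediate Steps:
I(Y, u) = Y + u*Y**2 (I(Y, u) = Y**2*u + Y = u*Y**2 + Y = Y + u*Y**2)
(I(6, -1)*(4*3))*(-8) = ((6*(1 + 6*(-1)))*(4*3))*(-8) = ((6*(1 - 6))*12)*(-8) = ((6*(-5))*12)*(-8) = -30*12*(-8) = -360*(-8) = 2880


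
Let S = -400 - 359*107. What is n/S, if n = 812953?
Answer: -812953/38813 ≈ -20.945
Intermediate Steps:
S = -38813 (S = -400 - 38413 = -38813)
n/S = 812953/(-38813) = 812953*(-1/38813) = -812953/38813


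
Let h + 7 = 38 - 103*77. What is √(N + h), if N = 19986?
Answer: √12086 ≈ 109.94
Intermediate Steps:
h = -7900 (h = -7 + (38 - 103*77) = -7 + (38 - 7931) = -7 - 7893 = -7900)
√(N + h) = √(19986 - 7900) = √12086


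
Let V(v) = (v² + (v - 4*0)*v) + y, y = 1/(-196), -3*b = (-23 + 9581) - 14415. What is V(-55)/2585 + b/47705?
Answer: 34886823/14693140 ≈ 2.3744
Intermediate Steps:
b = 1619 (b = -((-23 + 9581) - 14415)/3 = -(9558 - 14415)/3 = -⅓*(-4857) = 1619)
y = -1/196 ≈ -0.0051020
V(v) = -1/196 + 2*v² (V(v) = (v² + (v - 4*0)*v) - 1/196 = (v² + (v + 0)*v) - 1/196 = (v² + v*v) - 1/196 = (v² + v²) - 1/196 = 2*v² - 1/196 = -1/196 + 2*v²)
V(-55)/2585 + b/47705 = (-1/196 + 2*(-55)²)/2585 + 1619/47705 = (-1/196 + 2*3025)*(1/2585) + 1619*(1/47705) = (-1/196 + 6050)*(1/2585) + 1619/47705 = (1185799/196)*(1/2585) + 1619/47705 = 1185799/506660 + 1619/47705 = 34886823/14693140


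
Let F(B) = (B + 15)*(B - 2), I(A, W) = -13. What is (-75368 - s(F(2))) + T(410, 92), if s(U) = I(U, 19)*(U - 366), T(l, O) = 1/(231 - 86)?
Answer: -11618269/145 ≈ -80126.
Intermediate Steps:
T(l, O) = 1/145
F(B) = (-2 + B)*(15 + B) (F(B) = (15 + B)*(-2 + B) = (-2 + B)*(15 + B))
s(U) = 4758 - 13*U (s(U) = -13*(U - 366) = -13*(-366 + U) = 4758 - 13*U)
(-75368 - s(F(2))) + T(410, 92) = (-75368 - (4758 - 13*(-30 + 2**2 + 13*2))) + 1/145 = (-75368 - (4758 - 13*(-30 + 4 + 26))) + 1/145 = (-75368 - (4758 - 13*0)) + 1/145 = (-75368 - (4758 + 0)) + 1/145 = (-75368 - 1*4758) + 1/145 = (-75368 - 4758) + 1/145 = -80126 + 1/145 = -11618269/145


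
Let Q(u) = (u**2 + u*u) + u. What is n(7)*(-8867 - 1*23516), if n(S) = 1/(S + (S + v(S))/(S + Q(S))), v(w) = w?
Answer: -259064/57 ≈ -4545.0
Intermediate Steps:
Q(u) = u + 2*u**2 (Q(u) = (u**2 + u**2) + u = 2*u**2 + u = u + 2*u**2)
n(S) = 1/(S + 2*S/(S + S*(1 + 2*S))) (n(S) = 1/(S + (S + S)/(S + S*(1 + 2*S))) = 1/(S + (2*S)/(S + S*(1 + 2*S))) = 1/(S + 2*S/(S + S*(1 + 2*S))))
n(7)*(-8867 - 1*23516) = ((1 + 7)/(1 + 7 + 7**2))*(-8867 - 1*23516) = (8/(1 + 7 + 49))*(-8867 - 23516) = (8/57)*(-32383) = -259064/57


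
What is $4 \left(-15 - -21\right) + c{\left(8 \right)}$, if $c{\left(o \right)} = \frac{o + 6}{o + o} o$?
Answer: $31$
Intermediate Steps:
$c{\left(o \right)} = 3 + \frac{o}{2}$ ($c{\left(o \right)} = \frac{6 + o}{2 o} o = 3 + \frac{o}{2}$)
$4 \left(-15 - -21\right) + c{\left(8 \right)} = 4 \left(-15 - -21\right) + \left(3 + \frac{1}{2} \cdot 8\right) = 4 \left(-15 + 21\right) + \left(3 + 4\right) = 4 \cdot 6 + 7 = 24 + 7 = 31$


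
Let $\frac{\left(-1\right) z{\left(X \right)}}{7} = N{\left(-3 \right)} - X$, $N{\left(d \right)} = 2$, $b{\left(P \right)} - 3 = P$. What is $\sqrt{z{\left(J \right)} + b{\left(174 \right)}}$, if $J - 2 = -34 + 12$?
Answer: $\sqrt{23} \approx 4.7958$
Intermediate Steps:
$b{\left(P \right)} = 3 + P$
$J = -20$ ($J = 2 + \left(-34 + 12\right) = 2 - 22 = -20$)
$z{\left(X \right)} = -14 + 7 X$ ($z{\left(X \right)} = - 7 \left(2 - X\right) = -14 + 7 X$)
$\sqrt{z{\left(J \right)} + b{\left(174 \right)}} = \sqrt{\left(-14 + 7 \left(-20\right)\right) + \left(3 + 174\right)} = \sqrt{\left(-14 - 140\right) + 177} = \sqrt{-154 + 177} = \sqrt{23}$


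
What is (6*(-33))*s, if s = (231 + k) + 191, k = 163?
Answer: -115830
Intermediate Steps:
s = 585 (s = (231 + 163) + 191 = 394 + 191 = 585)
(6*(-33))*s = (6*(-33))*585 = -198*585 = -115830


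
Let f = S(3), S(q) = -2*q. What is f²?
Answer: 36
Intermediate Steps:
f = -6 (f = -2*3 = -6)
f² = (-6)² = 36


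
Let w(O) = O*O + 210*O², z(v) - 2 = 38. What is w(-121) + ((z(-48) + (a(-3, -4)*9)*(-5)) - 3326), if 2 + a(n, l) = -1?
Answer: 3086100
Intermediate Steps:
a(n, l) = -3 (a(n, l) = -2 - 1 = -3)
z(v) = 40 (z(v) = 2 + 38 = 40)
w(O) = 211*O² (w(O) = O² + 210*O² = 211*O²)
w(-121) + ((z(-48) + (a(-3, -4)*9)*(-5)) - 3326) = 211*(-121)² + ((40 - 3*9*(-5)) - 3326) = 211*14641 + ((40 - 27*(-5)) - 3326) = 3089251 + ((40 + 135) - 3326) = 3089251 + (175 - 3326) = 3089251 - 3151 = 3086100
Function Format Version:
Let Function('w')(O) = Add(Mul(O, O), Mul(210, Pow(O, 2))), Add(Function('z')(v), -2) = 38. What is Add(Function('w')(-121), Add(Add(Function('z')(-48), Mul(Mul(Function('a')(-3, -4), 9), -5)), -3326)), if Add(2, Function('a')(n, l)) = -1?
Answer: 3086100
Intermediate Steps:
Function('a')(n, l) = -3 (Function('a')(n, l) = Add(-2, -1) = -3)
Function('z')(v) = 40 (Function('z')(v) = Add(2, 38) = 40)
Function('w')(O) = Mul(211, Pow(O, 2)) (Function('w')(O) = Add(Pow(O, 2), Mul(210, Pow(O, 2))) = Mul(211, Pow(O, 2)))
Add(Function('w')(-121), Add(Add(Function('z')(-48), Mul(Mul(Function('a')(-3, -4), 9), -5)), -3326)) = Add(Mul(211, Pow(-121, 2)), Add(Add(40, Mul(Mul(-3, 9), -5)), -3326)) = Add(Mul(211, 14641), Add(Add(40, Mul(-27, -5)), -3326)) = Add(3089251, Add(Add(40, 135), -3326)) = Add(3089251, Add(175, -3326)) = Add(3089251, -3151) = 3086100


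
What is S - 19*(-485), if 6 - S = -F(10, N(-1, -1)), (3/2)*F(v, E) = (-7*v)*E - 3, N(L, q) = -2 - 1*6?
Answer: 28777/3 ≈ 9592.3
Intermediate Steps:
N(L, q) = -8 (N(L, q) = -2 - 6 = -8)
F(v, E) = -2 - 14*E*v/3 (F(v, E) = 2*((-7*v)*E - 3)/3 = 2*(-7*E*v - 3)/3 = 2*(-3 - 7*E*v)/3 = -2 - 14*E*v/3)
S = 1132/3 (S = 6 - (-1)*(-2 - 14/3*(-8)*10) = 6 - (-1)*(-2 + 1120/3) = 6 - (-1)*1114/3 = 6 - 1*(-1114/3) = 6 + 1114/3 = 1132/3 ≈ 377.33)
S - 19*(-485) = 1132/3 - 19*(-485) = 1132/3 + 9215 = 28777/3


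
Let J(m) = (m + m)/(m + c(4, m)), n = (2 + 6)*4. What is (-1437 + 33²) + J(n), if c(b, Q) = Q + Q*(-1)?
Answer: -346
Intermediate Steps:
c(b, Q) = 0 (c(b, Q) = Q - Q = 0)
n = 32 (n = 8*4 = 32)
J(m) = 2 (J(m) = (m + m)/(m + 0) = (2*m)/m = 2)
(-1437 + 33²) + J(n) = (-1437 + 33²) + 2 = (-1437 + 1089) + 2 = -348 + 2 = -346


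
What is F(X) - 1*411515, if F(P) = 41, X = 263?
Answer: -411474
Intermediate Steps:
F(X) - 1*411515 = 41 - 1*411515 = 41 - 411515 = -411474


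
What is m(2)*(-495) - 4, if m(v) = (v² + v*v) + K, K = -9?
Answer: 491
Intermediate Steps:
m(v) = -9 + 2*v² (m(v) = (v² + v*v) - 9 = (v² + v²) - 9 = 2*v² - 9 = -9 + 2*v²)
m(2)*(-495) - 4 = (-9 + 2*2²)*(-495) - 4 = (-9 + 2*4)*(-495) - 4 = (-9 + 8)*(-495) - 4 = -1*(-495) - 4 = 495 - 4 = 491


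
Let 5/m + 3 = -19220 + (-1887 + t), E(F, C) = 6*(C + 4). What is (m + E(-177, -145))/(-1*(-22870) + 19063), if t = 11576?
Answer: -8065769/399789222 ≈ -0.020175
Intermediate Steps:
E(F, C) = 24 + 6*C (E(F, C) = 6*(4 + C) = 24 + 6*C)
m = -5/9534 (m = 5/(-3 + (-19220 + (-1887 + 11576))) = 5/(-3 + (-19220 + 9689)) = 5/(-3 - 9531) = 5/(-9534) = 5*(-1/9534) = -5/9534 ≈ -0.00052444)
(m + E(-177, -145))/(-1*(-22870) + 19063) = (-5/9534 + (24 + 6*(-145)))/(-1*(-22870) + 19063) = (-5/9534 + (24 - 870))/(22870 + 19063) = (-5/9534 - 846)/41933 = -8065769/9534*1/41933 = -8065769/399789222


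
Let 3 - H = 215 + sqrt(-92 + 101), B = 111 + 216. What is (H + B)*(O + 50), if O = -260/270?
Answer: 148288/27 ≈ 5492.1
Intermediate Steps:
B = 327
O = -26/27 (O = -260*1/270 = -26/27 ≈ -0.96296)
H = -215 (H = 3 - (215 + sqrt(-92 + 101)) = 3 - (215 + sqrt(9)) = 3 - (215 + 3) = 3 - 1*218 = 3 - 218 = -215)
(H + B)*(O + 50) = (-215 + 327)*(-26/27 + 50) = 112*(1324/27) = 148288/27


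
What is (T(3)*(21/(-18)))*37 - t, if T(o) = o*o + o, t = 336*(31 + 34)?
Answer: -22358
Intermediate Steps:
t = 21840 (t = 336*65 = 21840)
T(o) = o + o**2 (T(o) = o**2 + o = o + o**2)
(T(3)*(21/(-18)))*37 - t = ((3*(1 + 3))*(21/(-18)))*37 - 1*21840 = ((3*4)*(21*(-1/18)))*37 - 21840 = (12*(-7/6))*37 - 21840 = -14*37 - 21840 = -518 - 21840 = -22358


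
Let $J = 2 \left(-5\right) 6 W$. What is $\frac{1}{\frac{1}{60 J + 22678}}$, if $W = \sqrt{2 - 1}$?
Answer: $19078$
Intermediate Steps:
$W = 1$ ($W = \sqrt{1} = 1$)
$J = -60$ ($J = 2 \left(-5\right) 6 \cdot 1 = \left(-10\right) 6 \cdot 1 = \left(-60\right) 1 = -60$)
$\frac{1}{\frac{1}{60 J + 22678}} = \frac{1}{\frac{1}{60 \left(-60\right) + 22678}} = \frac{1}{\frac{1}{-3600 + 22678}} = \frac{1}{\frac{1}{19078}} = 19078$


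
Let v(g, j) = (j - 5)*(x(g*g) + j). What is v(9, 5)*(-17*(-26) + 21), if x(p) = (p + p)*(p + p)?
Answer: 0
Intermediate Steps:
x(p) = 4*p**2 (x(p) = (2*p)*(2*p) = 4*p**2)
v(g, j) = (-5 + j)*(j + 4*g**4) (v(g, j) = (j - 5)*(4*(g*g)**2 + j) = (-5 + j)*(4*(g**2)**2 + j) = (-5 + j)*(4*g**4 + j) = (-5 + j)*(j + 4*g**4))
v(9, 5)*(-17*(-26) + 21) = (5**2 - 20*9**4 - 5*5 + 4*5*9**4)*(-17*(-26) + 21) = (25 - 20*6561 - 25 + 4*5*6561)*(442 + 21) = (25 - 131220 - 25 + 131220)*463 = 0*463 = 0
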